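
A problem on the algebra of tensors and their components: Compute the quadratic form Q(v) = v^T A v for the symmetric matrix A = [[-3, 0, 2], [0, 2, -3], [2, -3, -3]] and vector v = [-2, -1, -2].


First compute Av:
(Av)_1 = -3*-2 + 0*-1 + 2*-2 = 2
(Av)_2 = 0*-2 + 2*-1 + -3*-2 = 4
(Av)_3 = 2*-2 + -3*-1 + -3*-2 = 5
Av = [2, 4, 5]
Then v^T (Av) = -2*2 + -1*4 + -2*5
= -4 + -4 + -10 = -18

-18


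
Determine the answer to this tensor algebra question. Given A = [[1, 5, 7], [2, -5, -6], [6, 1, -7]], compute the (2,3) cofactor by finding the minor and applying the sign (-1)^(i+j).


To find cofactor C_{23}, delete row 2 and column 3.
The resulting 2x2 submatrix is: [[1, 5], [6, 1]]
Minor M_{23} = 1*1 - 5*6
  = 1 - 30 = -29
Sign = (-1)^(2+3) = (-1)^5 = -1
Cofactor C_{23} = -1 * -29 = 29

29


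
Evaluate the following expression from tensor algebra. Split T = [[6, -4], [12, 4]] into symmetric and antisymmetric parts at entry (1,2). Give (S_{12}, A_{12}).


T_{12} = -4
T_{21} = 12
S_{12} = (-4 + 12)/2 = 8/2 = 4
A_{12} = (-4 - 12)/2 = -16/2 = -8
Check: S + A = 4 + -8 = -4 = T_{12}.

(4, -8)


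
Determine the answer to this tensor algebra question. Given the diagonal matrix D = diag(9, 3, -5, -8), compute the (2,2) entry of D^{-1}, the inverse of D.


For a diagonal matrix, the inverse has entries (D^{-1})_{ii} = 1/d_{ii}.
The diagonal entries are: d_{11} = 9, d_{22} = 3, d_{33} = -5, d_{44} = -8
We need (D^{-1})_{22} = 1/d_{22} = 1/3 = 1/3

1/3


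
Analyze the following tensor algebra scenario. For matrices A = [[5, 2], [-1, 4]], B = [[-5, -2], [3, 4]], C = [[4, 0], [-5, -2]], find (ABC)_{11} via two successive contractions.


(ABC)_{11} = sum_m (AB)_{1m} C_{m1}. First compute row 1 of AB.
(AB)_{11} = 5*-5 + 2*3 = -19
(AB)_{12} = 5*-2 + 2*4 = -2
Now contract with column 1 of C:
(AB)_{11} * C_{11} = -19 * 4 = -76
(AB)_{12} * C_{21} = -2 * -5 = 10
(ABC)_{11} = -76 + 10 = -66

-66


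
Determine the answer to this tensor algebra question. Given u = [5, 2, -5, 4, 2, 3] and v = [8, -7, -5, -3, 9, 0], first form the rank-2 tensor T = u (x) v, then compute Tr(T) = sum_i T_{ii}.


The outer product gives T_{ij} = u_i v_j.
The trace (contraction) is Tr(T) = sum_i T_{ii} = sum_i u_i v_i.
Diagonal entries:
T_{11} = u_1 * v_1 = 5 * 8 = 40
T_{22} = u_2 * v_2 = 2 * -7 = -14
T_{33} = u_3 * v_3 = -5 * -5 = 25
T_{44} = u_4 * v_4 = 4 * -3 = -12
T_{55} = u_5 * v_5 = 2 * 9 = 18
T_{66} = u_6 * v_6 = 3 * 0 = 0
Tr(T) = 40 + -14 + 25 + -12 + 18 + 0 = 57

57


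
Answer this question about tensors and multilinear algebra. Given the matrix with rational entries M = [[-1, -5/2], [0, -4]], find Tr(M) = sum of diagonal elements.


The trace is the sum of diagonal entries.
Diagonal: M[1,1] = -1, M[2,2] = -4
Tr(M) = -1 + -4
Computing step by step:
After adding M[1,1]: -1
After adding M[2,2]: -5
Tr(M) = -5

-5


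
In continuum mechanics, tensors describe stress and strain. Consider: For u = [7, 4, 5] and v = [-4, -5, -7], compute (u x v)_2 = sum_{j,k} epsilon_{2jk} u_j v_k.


(u x v)_2 = sum_{j,k} epsilon_{2jk} u_j v_k. Only permutations of (1,2,3) contribute; the two non-zero terms are:
eps_{213} u_1 v_3 = -1 * 7 * -7 = 49
eps_{231} u_3 v_1 = 1 * 5 * -4 = -20
(u x v)_2 = 29

29


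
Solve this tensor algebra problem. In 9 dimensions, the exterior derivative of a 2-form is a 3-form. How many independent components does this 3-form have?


The exterior derivative of a p-form is a (p+1)-form.
Its number of independent components is C(n, p+1).
n = 9, p+1 = 3
C(9, 3) = 84

84


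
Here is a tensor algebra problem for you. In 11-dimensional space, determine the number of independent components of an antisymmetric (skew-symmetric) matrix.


An antisymmetric rank-2 tensor satisfies A_{ij} = -A_{ji}, so diagonal entries are zero.
The independent components are the upper-triangular entries: C(n, 2) = n(n-1)/2.
n = 11
C(11, 2) = 11 * 10 / 2 = 110 / 2 = 55

55


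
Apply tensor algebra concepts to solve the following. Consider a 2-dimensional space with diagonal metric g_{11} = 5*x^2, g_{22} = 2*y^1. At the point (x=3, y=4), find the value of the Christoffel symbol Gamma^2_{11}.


For a diagonal metric, Gamma^k_{ij} = (1/2) g^{kk} (dg_{ik}/dx_j + dg_{jk}/dx_i - dg_{ij}/dx_k).
The metric is diagonal, so g_{ab} = 0 for a != b.
At the given point: g_{11} = 45, g_{22} = 8
g^{22} = 1/8
dg_{12}/dx_1 = 0 (off-diagonal)
dg_{12}/dx_1 = 0 (off-diagonal)
dg_{11}/dx_2 = dg_{11}/dx_2 = 0
Numerator = 0 + 0 - 0 = 0
Gamma^2_{11} = 0 / (2 * 8) = 0

0


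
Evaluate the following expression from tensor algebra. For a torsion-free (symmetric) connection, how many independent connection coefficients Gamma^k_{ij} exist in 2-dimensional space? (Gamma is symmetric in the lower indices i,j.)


Christoffel symbols Gamma^k_{ij} are symmetric in i,j, so there are d * d(d+1)/2 independent symbols.
d = 2
d(d+1)/2 = 2 * 3 / 2 = 3
Total = 2 * 3 = 6

6


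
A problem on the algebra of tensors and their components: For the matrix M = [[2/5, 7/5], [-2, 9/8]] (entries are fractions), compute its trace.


The trace is the sum of diagonal entries.
Diagonal: M[1,1] = 2/5, M[2,2] = 9/8
Tr(M) = 2/5 + 9/8
Computing step by step:
After adding M[1,1]: 2/5
After adding M[2,2]: 61/40
Tr(M) = 61/40

61/40


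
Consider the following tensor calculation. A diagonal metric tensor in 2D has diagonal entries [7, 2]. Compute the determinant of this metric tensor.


For a diagonal metric, the determinant is the product of diagonal entries.
Diagonal entries: 7, 2
det(g) = 7 * 2 = 14

14


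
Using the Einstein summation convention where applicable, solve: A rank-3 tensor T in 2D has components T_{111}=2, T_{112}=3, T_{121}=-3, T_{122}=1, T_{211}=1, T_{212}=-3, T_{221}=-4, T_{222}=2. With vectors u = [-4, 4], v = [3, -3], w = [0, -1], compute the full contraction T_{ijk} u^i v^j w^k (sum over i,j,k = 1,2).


S = sum over i,j,k of T_{ijk} u_i v_j w_k. Expanding all 8 terms:
T_{111}*u_1*v_1*w_1 = 2*-4*3*0 = 0  (running total: 0)
T_{112}*u_1*v_1*w_2 = 3*-4*3*-1 = 36  (running total: 36)
T_{121}*u_1*v_2*w_1 = -3*-4*-3*0 = 0  (running total: 36)
T_{122}*u_1*v_2*w_2 = 1*-4*-3*-1 = -12  (running total: 24)
T_{211}*u_2*v_1*w_1 = 1*4*3*0 = 0  (running total: 24)
T_{212}*u_2*v_1*w_2 = -3*4*3*-1 = 36  (running total: 60)
T_{221}*u_2*v_2*w_1 = -4*4*-3*0 = 0  (running total: 60)
T_{222}*u_2*v_2*w_2 = 2*4*-3*-1 = 24  (running total: 84)
S = 84

84


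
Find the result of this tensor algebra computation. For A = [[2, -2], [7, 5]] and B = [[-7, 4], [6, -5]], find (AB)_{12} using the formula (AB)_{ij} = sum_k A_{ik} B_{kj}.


(AB)_{ij} = sum_k A_{ik} B_{kj}.
For i=1, j=2:
A_{11} * B_{12} = 2 * 4 = 8
A_{12} * B_{22} = -2 * -5 = 10
Sum = 8 + 10 = 18

18


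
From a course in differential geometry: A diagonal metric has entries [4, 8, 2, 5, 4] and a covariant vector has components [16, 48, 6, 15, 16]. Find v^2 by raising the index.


To raise an index with a diagonal metric: v^i = v_i / g_{ii}.
For index 2: v_2 = 48, g_{22} = 8
v^2 = 48 / 8 = 6

6


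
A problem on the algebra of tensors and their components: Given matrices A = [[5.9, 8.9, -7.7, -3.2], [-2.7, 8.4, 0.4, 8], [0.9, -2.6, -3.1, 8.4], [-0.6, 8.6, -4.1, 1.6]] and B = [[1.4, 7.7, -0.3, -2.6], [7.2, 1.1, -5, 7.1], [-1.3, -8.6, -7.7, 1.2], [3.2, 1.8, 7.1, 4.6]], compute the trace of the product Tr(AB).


Tr(AB) = sum_i (AB)_{ii} where (AB)_{ii} = sum_k A_{ik} B_{ki}.
(AB)_{11} = 5.9*1.4 + 8.9*7.2 + -7.7*-1.3 + -3.2*3.2 = 72.11
(AB)_{22} = -2.7*7.7 + 8.4*1.1 + 0.4*-8.6 + 8*1.8 = -0.59
(AB)_{33} = 0.9*-0.3 + -2.6*-5 + -3.1*-7.7 + 8.4*7.1 = 96.24
(AB)_{44} = -0.6*-2.6 + 8.6*7.1 + -4.1*1.2 + 1.6*4.6 = 65.06
Tr(AB) = 72.11 + -0.59 + 96.24 + 65.06 = 232.82

232.82


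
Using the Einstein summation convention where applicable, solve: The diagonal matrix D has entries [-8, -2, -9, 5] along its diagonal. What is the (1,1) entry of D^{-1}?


For a diagonal matrix, the inverse has entries (D^{-1})_{ii} = 1/d_{ii}.
The diagonal entries are: d_{11} = -8, d_{22} = -2, d_{33} = -9, d_{44} = 5
We need (D^{-1})_{11} = 1/d_{11} = 1/-8 = -1/8

-1/8


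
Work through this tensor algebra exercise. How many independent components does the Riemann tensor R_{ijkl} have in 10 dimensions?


The Riemann tensor in d dimensions has d^2(d^2 - 1)/12 independent components.
d = 10, so d^2 = 100
d^2 - 1 = 99
d^2(d^2 - 1) = 100 * 99 = 9900
Divide by 12: 9900 / 12 = 825

825


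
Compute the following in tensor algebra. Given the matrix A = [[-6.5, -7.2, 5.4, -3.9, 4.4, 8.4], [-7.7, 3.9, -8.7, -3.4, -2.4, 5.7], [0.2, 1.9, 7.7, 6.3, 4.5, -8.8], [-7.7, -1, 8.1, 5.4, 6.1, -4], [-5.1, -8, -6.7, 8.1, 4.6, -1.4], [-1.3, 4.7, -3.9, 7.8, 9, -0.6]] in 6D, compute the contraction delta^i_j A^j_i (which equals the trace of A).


The contraction (trace) of a rank-2 tensor is the sum of its diagonal elements.
Diagonal entries: A[1,1] = -6.5, A[2,2] = 3.9, A[3,3] = 7.7, A[4,4] = 5.4, A[5,5] = 4.6, A[6,6] = -0.6
Tr(A) = -6.5 + 3.9 + 7.7 + 5.4 + 4.6 + -0.6 = 14.5

14.5


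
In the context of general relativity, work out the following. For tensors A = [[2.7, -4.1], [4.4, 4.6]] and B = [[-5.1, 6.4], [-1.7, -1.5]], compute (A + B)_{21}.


Tensor addition is component-wise: (A + B)_{ij} = A_{ij} + B_{ij}.
A_{21} = 4.4
B_{21} = -1.7
(A + B)_{21} = 4.4 + -1.7 = 2.7

2.7


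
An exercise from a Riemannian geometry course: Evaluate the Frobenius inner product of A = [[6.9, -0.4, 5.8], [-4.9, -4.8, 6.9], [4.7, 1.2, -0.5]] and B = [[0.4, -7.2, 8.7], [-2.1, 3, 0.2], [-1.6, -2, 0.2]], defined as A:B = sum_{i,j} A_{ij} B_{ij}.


A:B = sum over all i,j of A_{ij} * B_{ij}.
Row 1: 6.9*0.4=2.76, -0.4*-7.2=2.88, 5.8*8.7=50.46 => row sum = 56.1
Row 2: -4.9*-2.1=10.29, -4.8*3=-14.4, 6.9*0.2=1.38 => row sum = -2.73
Row 3: 4.7*-1.6=-7.52, 1.2*-2=-2.4, -0.5*0.2=-0.1 => row sum = -10.02
Total = 56.1 + -2.73 + -10.02 = 43.35

43.35


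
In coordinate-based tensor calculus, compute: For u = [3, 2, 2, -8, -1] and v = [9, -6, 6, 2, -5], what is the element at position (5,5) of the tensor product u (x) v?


The outer product entry T_{ij} = u_i * v_j.
We need i=5, j=5.
u_5 = -1, v_5 = -5
T_{5,5} = -1 * -5 = 5

5


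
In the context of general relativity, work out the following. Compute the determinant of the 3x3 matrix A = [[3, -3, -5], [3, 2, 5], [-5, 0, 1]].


Expanding along the first row, det(A) = a11*M_11 - a12*M_12 + a13*M_13, where M_1j is the (1,j) minor.
Minor M_11 = 2*1 - 5*0 = 2
Minor M_12 = 3*1 - 5*-5 = 28
Minor M_13 = 3*0 - 2*-5 = 10
det = 3*(2) - -3*(28) + -5*(10)
    = 6 - -84 + -50
    = 40

40


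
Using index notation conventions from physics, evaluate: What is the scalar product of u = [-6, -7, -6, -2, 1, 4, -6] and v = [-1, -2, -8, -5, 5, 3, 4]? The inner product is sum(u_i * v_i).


The inner product u . v = sum of u_i * v_i.
Term-by-term: -6 * -1, -7 * -2, -6 * -8, -2 * -5, 1 * 5, 4 * 3, -6 * 4
Products: 6, 14, 48, 10, 5, 12, -24
Sum = 6 + 14 + 48 + 10 + 5 + 12 + -24 = 71

71


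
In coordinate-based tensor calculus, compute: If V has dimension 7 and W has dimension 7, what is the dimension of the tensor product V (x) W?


The dimension of a tensor product is the product of dimensions.
dim(V) = 7, dim(W) = 7
dim(V (x) W) = 7 * 7 = 49

49


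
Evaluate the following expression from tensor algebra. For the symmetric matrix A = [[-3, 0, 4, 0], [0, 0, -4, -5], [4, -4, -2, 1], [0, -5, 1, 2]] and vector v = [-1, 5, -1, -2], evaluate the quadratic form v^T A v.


First compute Av:
(Av)_1 = -3*-1 + 0*5 + 4*-1 + 0*-2 = -1
(Av)_2 = 0*-1 + 0*5 + -4*-1 + -5*-2 = 14
(Av)_3 = 4*-1 + -4*5 + -2*-1 + 1*-2 = -24
(Av)_4 = 0*-1 + -5*5 + 1*-1 + 2*-2 = -30
Av = [-1, 14, -24, -30]
Then v^T (Av) = -1*-1 + 5*14 + -1*-24 + -2*-30
= 1 + 70 + 24 + 60 = 155

155


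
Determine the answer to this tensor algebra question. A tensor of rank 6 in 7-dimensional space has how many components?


The number of components of a rank-r tensor in d dimensions is d^r.
Here d = 7 and r = 6.
7^6 = 117649

117649


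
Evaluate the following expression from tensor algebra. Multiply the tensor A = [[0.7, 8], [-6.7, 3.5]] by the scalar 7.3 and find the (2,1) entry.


Scalar multiplication: (cA)_{ij} = c * A_{ij}.
c = 7.3
A_{21} = -6.7
(cA)_{21} = 7.3 * -6.7 = -48.91

-48.91


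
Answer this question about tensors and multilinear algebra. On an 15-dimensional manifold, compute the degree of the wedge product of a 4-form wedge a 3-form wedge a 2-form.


The degree of a wedge product is the sum of the degrees of the individual forms.
Degrees: 4, 3, 2
Total degree = 4 + 3 + 2 = 9

9


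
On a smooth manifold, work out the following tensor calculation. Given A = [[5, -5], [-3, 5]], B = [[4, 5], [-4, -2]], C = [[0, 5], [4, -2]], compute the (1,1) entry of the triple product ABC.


(ABC)_{11} = sum_m (AB)_{1m} C_{m1}. First compute row 1 of AB.
(AB)_{11} = 5*4 + -5*-4 = 40
(AB)_{12} = 5*5 + -5*-2 = 35
Now contract with column 1 of C:
(AB)_{11} * C_{11} = 40 * 0 = 0
(AB)_{12} * C_{21} = 35 * 4 = 140
(ABC)_{11} = 0 + 140 = 140

140


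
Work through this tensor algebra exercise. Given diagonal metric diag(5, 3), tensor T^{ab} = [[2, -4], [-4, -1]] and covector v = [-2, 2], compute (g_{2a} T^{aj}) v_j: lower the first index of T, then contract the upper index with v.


Step 1: lower the first index. For a diagonal metric, g_{ia} T^{aj} = g_{ii} T^{ij} (no sum on i).
g_{22} = 3
S_2{}^1 = 3 * T^{21} = 3 * -4 = -12
S_2{}^2 = 3 * T^{22} = 3 * -1 = -3
Step 2: contract S_2{}^j with v_j.
S_2{}^1 * v_1 = -12 * -2 = 24
S_2{}^2 * v_2 = -3 * 2 = -6
Result = 24 + -6 = 18

18


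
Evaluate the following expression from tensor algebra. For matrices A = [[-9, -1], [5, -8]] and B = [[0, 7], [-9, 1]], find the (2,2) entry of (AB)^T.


(AB)^T_{ij} = (AB)_{ji} = sum_k A_{jk} B_{ki}.
For i=2, j=2 we need (AB)_{22}:
A_{21} * B_{12} = 5 * 7 = 35
A_{22} * B_{22} = -8 * 1 = -8
Sum = 35 + -8 = 27

27


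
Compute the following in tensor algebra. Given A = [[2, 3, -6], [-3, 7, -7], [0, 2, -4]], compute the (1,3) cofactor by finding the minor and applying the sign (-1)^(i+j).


To find cofactor C_{13}, delete row 1 and column 3.
The resulting 2x2 submatrix is: [[-3, 7], [0, 2]]
Minor M_{13} = -3*2 - 7*0
  = -6 - 0 = -6
Sign = (-1)^(1+3) = (-1)^4 = 1
Cofactor C_{13} = 1 * -6 = -6

-6


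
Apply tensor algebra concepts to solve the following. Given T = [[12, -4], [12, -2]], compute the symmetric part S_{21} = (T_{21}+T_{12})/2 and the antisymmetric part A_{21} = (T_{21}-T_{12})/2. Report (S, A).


T_{21} = 12
T_{12} = -4
S_{21} = (12 + -4)/2 = 8/2 = 4
A_{21} = (12 - -4)/2 = 16/2 = 8
Check: S + A = 4 + 8 = 12 = T_{21}.

(4, 8)


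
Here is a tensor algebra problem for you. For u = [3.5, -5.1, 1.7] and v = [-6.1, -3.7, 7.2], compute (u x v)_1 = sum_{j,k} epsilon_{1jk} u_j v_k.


(u x v)_1 = sum_{j,k} epsilon_{1jk} u_j v_k. Only permutations of (1,2,3) contribute; the two non-zero terms are:
eps_{123} u_2 v_3 = 1 * -5.1 * 7.2 = -36.72
eps_{132} u_3 v_2 = -1 * 1.7 * -3.7 = 6.29
(u x v)_1 = -30.43

-30.43


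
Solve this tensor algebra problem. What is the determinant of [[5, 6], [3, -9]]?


For a 2x2 matrix [[a, b], [c, d]], det = a*d - b*c.
a = 5, b = 6, c = 3, d = -9
a*d = 5 * -9 = -45
b*c = 6 * 3 = 18
det = -45 - 18 = -63

-63


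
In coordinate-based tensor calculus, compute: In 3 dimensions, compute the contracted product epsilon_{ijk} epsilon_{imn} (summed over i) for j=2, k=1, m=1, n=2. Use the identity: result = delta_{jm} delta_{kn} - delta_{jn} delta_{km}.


Using the identity: epsilon_{ijk} epsilon_{imn} = delta_{jm} delta_{kn} - delta_{jn} delta_{km}.
delta_{21} = 0
delta_{12} = 0
delta_{22} = 1
delta_{11} = 1
Result = 0 * 0 - 1 * 1 = 0 - 1 = -1

-1


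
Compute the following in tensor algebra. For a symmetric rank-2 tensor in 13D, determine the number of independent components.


A symmetric rank-2 tensor in d dimensions has d(d+1)/2 independent components.
d = 13
d(d+1)/2 = 13 * 14 / 2 = 182 / 2 = 91

91


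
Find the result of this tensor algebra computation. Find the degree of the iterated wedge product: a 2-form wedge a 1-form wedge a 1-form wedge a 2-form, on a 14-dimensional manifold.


The degree of a wedge product is the sum of the degrees of the individual forms.
Degrees: 2, 1, 1, 2
Total degree = 2 + 1 + 1 + 2 = 6

6


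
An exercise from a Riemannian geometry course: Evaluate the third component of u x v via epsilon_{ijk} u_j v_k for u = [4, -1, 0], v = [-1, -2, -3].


(u x v)_3 = sum_{j,k} epsilon_{3jk} u_j v_k. Only permutations of (1,2,3) contribute; the two non-zero terms are:
eps_{312} u_1 v_2 = 1 * 4 * -2 = -8
eps_{321} u_2 v_1 = -1 * -1 * -1 = -1
(u x v)_3 = -9

-9


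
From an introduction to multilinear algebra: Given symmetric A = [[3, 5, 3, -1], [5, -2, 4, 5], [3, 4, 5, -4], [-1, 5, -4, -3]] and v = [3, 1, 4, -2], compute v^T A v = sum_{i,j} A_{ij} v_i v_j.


First compute Av:
(Av)_1 = 3*3 + 5*1 + 3*4 + -1*-2 = 28
(Av)_2 = 5*3 + -2*1 + 4*4 + 5*-2 = 19
(Av)_3 = 3*3 + 4*1 + 5*4 + -4*-2 = 41
(Av)_4 = -1*3 + 5*1 + -4*4 + -3*-2 = -8
Av = [28, 19, 41, -8]
Then v^T (Av) = 3*28 + 1*19 + 4*41 + -2*-8
= 84 + 19 + 164 + 16 = 283

283


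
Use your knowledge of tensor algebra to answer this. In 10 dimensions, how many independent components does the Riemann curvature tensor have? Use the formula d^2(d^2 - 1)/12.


The Riemann tensor in d dimensions has d^2(d^2 - 1)/12 independent components.
d = 10, so d^2 = 100
d^2 - 1 = 99
d^2(d^2 - 1) = 100 * 99 = 9900
Divide by 12: 9900 / 12 = 825

825


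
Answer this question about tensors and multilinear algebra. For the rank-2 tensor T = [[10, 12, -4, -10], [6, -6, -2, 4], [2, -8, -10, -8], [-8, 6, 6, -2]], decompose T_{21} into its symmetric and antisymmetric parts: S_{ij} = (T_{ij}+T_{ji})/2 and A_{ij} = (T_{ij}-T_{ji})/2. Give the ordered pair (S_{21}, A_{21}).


T_{21} = 6
T_{12} = 12
S_{21} = (6 + 12)/2 = 18/2 = 9
A_{21} = (6 - 12)/2 = -6/2 = -3
Check: S + A = 9 + -3 = 6 = T_{21}.

(9, -3)


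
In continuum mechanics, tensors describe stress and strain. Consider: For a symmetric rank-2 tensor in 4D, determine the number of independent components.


A symmetric rank-2 tensor in d dimensions has d(d+1)/2 independent components.
d = 4
d(d+1)/2 = 4 * 5 / 2 = 20 / 2 = 10

10


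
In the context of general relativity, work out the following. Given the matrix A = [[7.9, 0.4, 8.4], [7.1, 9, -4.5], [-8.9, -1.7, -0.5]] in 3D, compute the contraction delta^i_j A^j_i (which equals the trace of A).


The contraction (trace) of a rank-2 tensor is the sum of its diagonal elements.
Diagonal entries: A[1,1] = 7.9, A[2,2] = 9, A[3,3] = -0.5
Tr(A) = 7.9 + 9 + -0.5 = 16.4

16.4


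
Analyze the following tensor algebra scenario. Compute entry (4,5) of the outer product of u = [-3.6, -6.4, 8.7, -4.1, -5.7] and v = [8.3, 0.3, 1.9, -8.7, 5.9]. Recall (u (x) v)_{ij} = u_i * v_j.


The outer product entry T_{ij} = u_i * v_j.
We need i=4, j=5.
u_4 = -4.1, v_5 = 5.9
T_{4,5} = -4.1 * 5.9 = -24.19

-24.19


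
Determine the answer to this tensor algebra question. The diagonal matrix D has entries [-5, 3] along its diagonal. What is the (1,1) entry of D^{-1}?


For a diagonal matrix, the inverse has entries (D^{-1})_{ii} = 1/d_{ii}.
The diagonal entries are: d_{11} = -5, d_{22} = 3
We need (D^{-1})_{11} = 1/d_{11} = 1/-5 = -1/5

-1/5


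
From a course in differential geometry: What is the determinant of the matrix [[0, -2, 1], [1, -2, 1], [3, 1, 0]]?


Expanding along the first row, det(A) = a11*M_11 - a12*M_12 + a13*M_13, where M_1j is the (1,j) minor.
Minor M_11 = -2*0 - 1*1 = -1
Minor M_12 = 1*0 - 1*3 = -3
Minor M_13 = 1*1 - -2*3 = 7
det = 0*(-1) - -2*(-3) + 1*(7)
    = 0 - 6 + 7
    = 1

1


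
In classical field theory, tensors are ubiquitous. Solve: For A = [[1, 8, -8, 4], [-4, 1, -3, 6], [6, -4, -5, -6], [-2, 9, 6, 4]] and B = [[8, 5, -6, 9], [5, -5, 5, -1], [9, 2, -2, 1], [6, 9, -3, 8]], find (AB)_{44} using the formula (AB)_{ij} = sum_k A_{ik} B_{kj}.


(AB)_{ij} = sum_k A_{ik} B_{kj}.
For i=4, j=4:
A_{41} * B_{14} = -2 * 9 = -18
A_{42} * B_{24} = 9 * -1 = -9
A_{43} * B_{34} = 6 * 1 = 6
A_{44} * B_{44} = 4 * 8 = 32
Sum = -18 + -9 + 6 + 32 = 11

11


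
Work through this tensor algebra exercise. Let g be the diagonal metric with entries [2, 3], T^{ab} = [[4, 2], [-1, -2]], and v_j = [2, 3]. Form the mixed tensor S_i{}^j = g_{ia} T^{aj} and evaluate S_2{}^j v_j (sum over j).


Step 1: lower the first index. For a diagonal metric, g_{ia} T^{aj} = g_{ii} T^{ij} (no sum on i).
g_{22} = 3
S_2{}^1 = 3 * T^{21} = 3 * -1 = -3
S_2{}^2 = 3 * T^{22} = 3 * -2 = -6
Step 2: contract S_2{}^j with v_j.
S_2{}^1 * v_1 = -3 * 2 = -6
S_2{}^2 * v_2 = -6 * 3 = -18
Result = -6 + -18 = -24

-24


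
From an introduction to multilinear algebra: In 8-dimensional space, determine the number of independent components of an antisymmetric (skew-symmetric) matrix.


An antisymmetric rank-2 tensor satisfies A_{ij} = -A_{ji}, so diagonal entries are zero.
The independent components are the upper-triangular entries: C(n, 2) = n(n-1)/2.
n = 8
C(8, 2) = 8 * 7 / 2 = 56 / 2 = 28

28


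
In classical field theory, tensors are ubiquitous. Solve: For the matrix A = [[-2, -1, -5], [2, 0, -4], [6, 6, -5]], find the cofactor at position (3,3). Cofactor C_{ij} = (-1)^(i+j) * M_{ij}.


To find cofactor C_{33}, delete row 3 and column 3.
The resulting 2x2 submatrix is: [[-2, -1], [2, 0]]
Minor M_{33} = -2*0 - -1*2
  = 0 - -2 = 2
Sign = (-1)^(3+3) = (-1)^6 = 1
Cofactor C_{33} = 1 * 2 = 2

2


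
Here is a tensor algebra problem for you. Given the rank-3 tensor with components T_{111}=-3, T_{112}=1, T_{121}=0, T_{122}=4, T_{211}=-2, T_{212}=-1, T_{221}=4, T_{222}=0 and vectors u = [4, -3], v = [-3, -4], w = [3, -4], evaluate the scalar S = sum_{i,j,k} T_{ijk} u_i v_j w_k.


S = sum over i,j,k of T_{ijk} u_i v_j w_k. Expanding all 8 terms:
T_{111}*u_1*v_1*w_1 = -3*4*-3*3 = 108  (running total: 108)
T_{112}*u_1*v_1*w_2 = 1*4*-3*-4 = 48  (running total: 156)
T_{121}*u_1*v_2*w_1 = 0*4*-4*3 = 0  (running total: 156)
T_{122}*u_1*v_2*w_2 = 4*4*-4*-4 = 256  (running total: 412)
T_{211}*u_2*v_1*w_1 = -2*-3*-3*3 = -54  (running total: 358)
T_{212}*u_2*v_1*w_2 = -1*-3*-3*-4 = 36  (running total: 394)
T_{221}*u_2*v_2*w_1 = 4*-3*-4*3 = 144  (running total: 538)
T_{222}*u_2*v_2*w_2 = 0*-3*-4*-4 = 0  (running total: 538)
S = 538

538


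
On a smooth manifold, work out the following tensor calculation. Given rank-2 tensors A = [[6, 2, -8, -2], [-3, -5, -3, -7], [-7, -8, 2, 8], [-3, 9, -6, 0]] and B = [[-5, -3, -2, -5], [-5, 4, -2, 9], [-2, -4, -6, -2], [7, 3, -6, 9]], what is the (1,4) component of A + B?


Tensor addition is component-wise: (A + B)_{ij} = A_{ij} + B_{ij}.
A_{14} = -2
B_{14} = -5
(A + B)_{14} = -2 + -5 = -7

-7


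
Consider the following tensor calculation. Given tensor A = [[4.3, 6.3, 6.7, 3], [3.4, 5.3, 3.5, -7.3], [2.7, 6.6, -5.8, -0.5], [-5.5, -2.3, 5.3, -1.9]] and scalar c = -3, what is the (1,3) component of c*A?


Scalar multiplication: (cA)_{ij} = c * A_{ij}.
c = -3
A_{13} = 6.7
(cA)_{13} = -3 * 6.7 = -20.1

-20.1


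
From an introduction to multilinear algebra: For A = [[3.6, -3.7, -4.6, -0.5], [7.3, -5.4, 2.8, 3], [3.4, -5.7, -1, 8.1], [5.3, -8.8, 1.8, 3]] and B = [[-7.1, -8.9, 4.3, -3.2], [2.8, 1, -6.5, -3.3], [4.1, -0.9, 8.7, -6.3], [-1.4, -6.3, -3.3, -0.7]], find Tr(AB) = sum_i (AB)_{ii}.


Tr(AB) = sum_i (AB)_{ii} where (AB)_{ii} = sum_k A_{ik} B_{ki}.
(AB)_{11} = 3.6*-7.1 + -3.7*2.8 + -4.6*4.1 + -0.5*-1.4 = -54.08
(AB)_{22} = 7.3*-8.9 + -5.4*1 + 2.8*-0.9 + 3*-6.3 = -91.79
(AB)_{33} = 3.4*4.3 + -5.7*-6.5 + -1*8.7 + 8.1*-3.3 = 16.24
(AB)_{44} = 5.3*-3.2 + -8.8*-3.3 + 1.8*-6.3 + 3*-0.7 = -1.36
Tr(AB) = -54.08 + -91.79 + 16.24 + -1.36 = -130.99

-130.99


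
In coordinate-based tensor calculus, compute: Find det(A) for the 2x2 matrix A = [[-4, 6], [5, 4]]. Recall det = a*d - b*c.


For a 2x2 matrix [[a, b], [c, d]], det = a*d - b*c.
a = -4, b = 6, c = 5, d = 4
a*d = -4 * 4 = -16
b*c = 6 * 5 = 30
det = -16 - 30 = -46

-46


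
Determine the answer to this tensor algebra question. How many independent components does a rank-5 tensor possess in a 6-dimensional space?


The number of components of a rank-r tensor in d dimensions is d^r.
Here d = 6 and r = 5.
6^5 = 7776

7776


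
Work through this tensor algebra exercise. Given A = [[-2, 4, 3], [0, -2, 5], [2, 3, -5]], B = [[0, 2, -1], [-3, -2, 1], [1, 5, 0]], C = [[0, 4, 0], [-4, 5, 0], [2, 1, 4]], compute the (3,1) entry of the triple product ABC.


(ABC)_{31} = sum_m (AB)_{3m} C_{m1}. First compute row 3 of AB.
(AB)_{31} = 2*0 + 3*-3 + -5*1 = -14
(AB)_{32} = 2*2 + 3*-2 + -5*5 = -27
(AB)_{33} = 2*-1 + 3*1 + -5*0 = 1
Now contract with column 1 of C:
(AB)_{31} * C_{11} = -14 * 0 = 0
(AB)_{32} * C_{21} = -27 * -4 = 108
(AB)_{33} * C_{31} = 1 * 2 = 2
(ABC)_{31} = 0 + 108 + 2 = 110

110


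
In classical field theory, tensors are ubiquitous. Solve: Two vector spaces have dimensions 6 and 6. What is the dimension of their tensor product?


The dimension of a tensor product is the product of dimensions.
dim(V) = 6, dim(W) = 6
dim(V (x) W) = 6 * 6 = 36

36


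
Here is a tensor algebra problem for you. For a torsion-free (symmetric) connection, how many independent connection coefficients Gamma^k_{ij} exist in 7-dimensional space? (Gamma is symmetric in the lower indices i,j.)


Christoffel symbols Gamma^k_{ij} are symmetric in i,j, so there are d * d(d+1)/2 independent symbols.
d = 7
d(d+1)/2 = 7 * 8 / 2 = 28
Total = 7 * 28 = 196

196


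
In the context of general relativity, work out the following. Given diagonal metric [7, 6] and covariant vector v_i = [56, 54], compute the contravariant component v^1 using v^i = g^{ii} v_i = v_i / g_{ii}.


To raise an index with a diagonal metric: v^i = v_i / g_{ii}.
For index 1: v_1 = 56, g_{11} = 7
v^1 = 56 / 7 = 8

8


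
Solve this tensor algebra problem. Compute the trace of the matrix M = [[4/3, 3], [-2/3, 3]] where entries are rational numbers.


The trace is the sum of diagonal entries.
Diagonal: M[1,1] = 4/3, M[2,2] = 3
Tr(M) = 4/3 + 3
Computing step by step:
After adding M[1,1]: 4/3
After adding M[2,2]: 13/3
Tr(M) = 13/3

13/3


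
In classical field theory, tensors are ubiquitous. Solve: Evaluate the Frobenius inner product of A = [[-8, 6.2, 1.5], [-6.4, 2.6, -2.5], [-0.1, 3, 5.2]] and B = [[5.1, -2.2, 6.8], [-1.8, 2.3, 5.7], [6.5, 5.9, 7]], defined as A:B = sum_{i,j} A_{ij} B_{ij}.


A:B = sum over all i,j of A_{ij} * B_{ij}.
Row 1: -8*5.1=-40.8, 6.2*-2.2=-13.64, 1.5*6.8=10.2 => row sum = -44.24
Row 2: -6.4*-1.8=11.52, 2.6*2.3=5.98, -2.5*5.7=-14.25 => row sum = 3.25
Row 3: -0.1*6.5=-0.65, 3*5.9=17.7, 5.2*7=36.4 => row sum = 53.45
Total = -44.24 + 3.25 + 53.45 = 12.46

12.46


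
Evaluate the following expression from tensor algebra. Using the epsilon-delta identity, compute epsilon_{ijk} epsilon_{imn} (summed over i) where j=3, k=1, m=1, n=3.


Using the identity: epsilon_{ijk} epsilon_{imn} = delta_{jm} delta_{kn} - delta_{jn} delta_{km}.
delta_{31} = 0
delta_{13} = 0
delta_{33} = 1
delta_{11} = 1
Result = 0 * 0 - 1 * 1 = 0 - 1 = -1

-1


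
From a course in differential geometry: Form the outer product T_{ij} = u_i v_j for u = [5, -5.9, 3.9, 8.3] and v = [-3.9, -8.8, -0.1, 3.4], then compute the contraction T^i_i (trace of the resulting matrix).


The outer product gives T_{ij} = u_i v_j.
The trace (contraction) is Tr(T) = sum_i T_{ii} = sum_i u_i v_i.
Diagonal entries:
T_{11} = u_1 * v_1 = 5 * -3.9 = -19.5
T_{22} = u_2 * v_2 = -5.9 * -8.8 = 51.92
T_{33} = u_3 * v_3 = 3.9 * -0.1 = -0.39
T_{44} = u_4 * v_4 = 8.3 * 3.4 = 28.22
Tr(T) = -19.5 + 51.92 + -0.39 + 28.22 = 60.25

60.25


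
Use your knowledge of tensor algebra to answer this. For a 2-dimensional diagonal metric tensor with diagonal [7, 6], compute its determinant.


For a diagonal metric, the determinant is the product of diagonal entries.
Diagonal entries: 7, 6
det(g) = 7 * 6 = 42

42


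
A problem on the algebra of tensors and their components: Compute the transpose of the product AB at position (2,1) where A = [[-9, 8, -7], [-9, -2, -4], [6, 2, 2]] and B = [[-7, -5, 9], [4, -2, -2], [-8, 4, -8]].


(AB)^T_{ij} = (AB)_{ji} = sum_k A_{jk} B_{ki}.
For i=2, j=1 we need (AB)_{12}:
A_{11} * B_{12} = -9 * -5 = 45
A_{12} * B_{22} = 8 * -2 = -16
A_{13} * B_{32} = -7 * 4 = -28
Sum = 45 + -16 + -28 = 1

1


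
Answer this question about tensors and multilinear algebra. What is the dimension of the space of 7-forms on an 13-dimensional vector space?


The dimension of the space of p-forms on an n-dimensional space is C(n, p).
n = 13, p = 7
C(13, 7) = 13! / (7! * 6!) = 1716

1716


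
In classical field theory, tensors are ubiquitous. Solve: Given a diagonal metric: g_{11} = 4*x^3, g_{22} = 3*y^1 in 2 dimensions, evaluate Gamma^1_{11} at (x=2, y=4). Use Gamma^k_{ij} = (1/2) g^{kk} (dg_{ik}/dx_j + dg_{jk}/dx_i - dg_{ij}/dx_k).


For a diagonal metric, Gamma^k_{ij} = (1/2) g^{kk} (dg_{ik}/dx_j + dg_{jk}/dx_i - dg_{ij}/dx_k).
The metric is diagonal, so g_{ab} = 0 for a != b.
At the given point: g_{11} = 32, g_{22} = 12
g^{11} = 1/32
dg_{11}/dx_1 = dg_{11}/dx_1 = 48
dg_{11}/dx_1 = dg_{11}/dx_1 = 48
dg_{11}/dx_1 = dg_{11}/dx_1 = 48
Numerator = 48 + 48 - 48 = 48
Gamma^1_{11} = 48 / (2 * 32) = 3/4

3/4


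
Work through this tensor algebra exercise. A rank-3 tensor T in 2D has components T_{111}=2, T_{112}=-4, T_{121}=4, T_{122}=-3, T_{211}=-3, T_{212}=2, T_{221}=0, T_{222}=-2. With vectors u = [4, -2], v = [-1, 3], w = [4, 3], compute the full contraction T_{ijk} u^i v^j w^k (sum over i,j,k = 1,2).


S = sum over i,j,k of T_{ijk} u_i v_j w_k. Expanding all 8 terms:
T_{111}*u_1*v_1*w_1 = 2*4*-1*4 = -32  (running total: -32)
T_{112}*u_1*v_1*w_2 = -4*4*-1*3 = 48  (running total: 16)
T_{121}*u_1*v_2*w_1 = 4*4*3*4 = 192  (running total: 208)
T_{122}*u_1*v_2*w_2 = -3*4*3*3 = -108  (running total: 100)
T_{211}*u_2*v_1*w_1 = -3*-2*-1*4 = -24  (running total: 76)
T_{212}*u_2*v_1*w_2 = 2*-2*-1*3 = 12  (running total: 88)
T_{221}*u_2*v_2*w_1 = 0*-2*3*4 = 0  (running total: 88)
T_{222}*u_2*v_2*w_2 = -2*-2*3*3 = 36  (running total: 124)
S = 124

124


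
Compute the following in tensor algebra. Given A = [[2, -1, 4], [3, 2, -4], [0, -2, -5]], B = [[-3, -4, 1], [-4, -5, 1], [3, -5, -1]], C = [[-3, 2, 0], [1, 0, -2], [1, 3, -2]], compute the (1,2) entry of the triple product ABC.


(ABC)_{12} = sum_m (AB)_{1m} C_{m2}. First compute row 1 of AB.
(AB)_{11} = 2*-3 + -1*-4 + 4*3 = 10
(AB)_{12} = 2*-4 + -1*-5 + 4*-5 = -23
(AB)_{13} = 2*1 + -1*1 + 4*-1 = -3
Now contract with column 2 of C:
(AB)_{11} * C_{12} = 10 * 2 = 20
(AB)_{12} * C_{22} = -23 * 0 = 0
(AB)_{13} * C_{32} = -3 * 3 = -9
(ABC)_{12} = 20 + 0 + -9 = 11

11


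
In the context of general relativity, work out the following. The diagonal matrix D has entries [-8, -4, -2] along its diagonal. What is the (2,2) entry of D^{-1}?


For a diagonal matrix, the inverse has entries (D^{-1})_{ii} = 1/d_{ii}.
The diagonal entries are: d_{11} = -8, d_{22} = -4, d_{33} = -2
We need (D^{-1})_{22} = 1/d_{22} = 1/-4 = -1/4

-1/4


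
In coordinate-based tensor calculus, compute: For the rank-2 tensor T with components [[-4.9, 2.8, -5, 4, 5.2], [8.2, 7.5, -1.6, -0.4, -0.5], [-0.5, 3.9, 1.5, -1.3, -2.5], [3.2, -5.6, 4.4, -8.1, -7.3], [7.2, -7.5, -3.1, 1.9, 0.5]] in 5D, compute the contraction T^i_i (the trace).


The contraction (trace) of a rank-2 tensor is the sum of its diagonal elements.
Diagonal entries: A[1,1] = -4.9, A[2,2] = 7.5, A[3,3] = 1.5, A[4,4] = -8.1, A[5,5] = 0.5
Tr(A) = -4.9 + 7.5 + 1.5 + -8.1 + 0.5 = -3.5

-3.5


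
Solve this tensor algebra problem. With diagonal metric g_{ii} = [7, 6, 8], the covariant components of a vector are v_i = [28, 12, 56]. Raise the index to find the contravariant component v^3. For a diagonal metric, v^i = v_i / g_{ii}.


To raise an index with a diagonal metric: v^i = v_i / g_{ii}.
For index 3: v_3 = 56, g_{33} = 8
v^3 = 56 / 8 = 7

7


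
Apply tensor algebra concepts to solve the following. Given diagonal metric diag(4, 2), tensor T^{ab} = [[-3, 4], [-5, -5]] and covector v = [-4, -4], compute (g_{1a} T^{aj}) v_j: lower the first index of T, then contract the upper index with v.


Step 1: lower the first index. For a diagonal metric, g_{ia} T^{aj} = g_{ii} T^{ij} (no sum on i).
g_{11} = 4
S_1{}^1 = 4 * T^{11} = 4 * -3 = -12
S_1{}^2 = 4 * T^{12} = 4 * 4 = 16
Step 2: contract S_1{}^j with v_j.
S_1{}^1 * v_1 = -12 * -4 = 48
S_1{}^2 * v_2 = 16 * -4 = -64
Result = 48 + -64 = -16

-16


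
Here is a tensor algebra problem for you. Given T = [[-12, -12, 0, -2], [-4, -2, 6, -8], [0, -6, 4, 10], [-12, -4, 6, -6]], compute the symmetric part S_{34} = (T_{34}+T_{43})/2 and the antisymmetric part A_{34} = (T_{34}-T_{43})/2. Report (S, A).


T_{34} = 10
T_{43} = 6
S_{34} = (10 + 6)/2 = 16/2 = 8
A_{34} = (10 - 6)/2 = 4/2 = 2
Check: S + A = 8 + 2 = 10 = T_{34}.

(8, 2)


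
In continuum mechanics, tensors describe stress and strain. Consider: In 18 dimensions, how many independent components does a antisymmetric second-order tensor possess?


A antisymmetric rank-2 tensor in d dimensions has d(d-1)/2 independent components.
d = 18
d(d-1)/2 = 18 * 17 / 2 = 306 / 2 = 153

153


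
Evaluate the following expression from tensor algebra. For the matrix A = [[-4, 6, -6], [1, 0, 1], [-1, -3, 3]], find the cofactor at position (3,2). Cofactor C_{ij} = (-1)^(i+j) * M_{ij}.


To find cofactor C_{32}, delete row 3 and column 2.
The resulting 2x2 submatrix is: [[-4, -6], [1, 1]]
Minor M_{32} = -4*1 - -6*1
  = -4 - -6 = 2
Sign = (-1)^(3+2) = (-1)^5 = -1
Cofactor C_{32} = -1 * 2 = -2

-2


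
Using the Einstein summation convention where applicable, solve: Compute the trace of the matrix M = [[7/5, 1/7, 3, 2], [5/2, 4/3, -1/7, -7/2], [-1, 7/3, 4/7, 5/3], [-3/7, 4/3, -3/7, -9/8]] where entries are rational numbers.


The trace is the sum of diagonal entries.
Diagonal: M[1,1] = 7/5, M[2,2] = 4/3, M[3,3] = 4/7, M[4,4] = -9/8
Tr(M) = 7/5 + 4/3 + 4/7 + -9/8
Computing step by step:
After adding M[1,1]: 7/5
After adding M[2,2]: 41/15
After adding M[3,3]: 347/105
After adding M[4,4]: 1831/840
Tr(M) = 1831/840

1831/840


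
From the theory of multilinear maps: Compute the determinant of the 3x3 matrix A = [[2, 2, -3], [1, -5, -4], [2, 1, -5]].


Expanding along the first row, det(A) = a11*M_11 - a12*M_12 + a13*M_13, where M_1j is the (1,j) minor.
Minor M_11 = -5*-5 - -4*1 = 29
Minor M_12 = 1*-5 - -4*2 = 3
Minor M_13 = 1*1 - -5*2 = 11
det = 2*(29) - 2*(3) + -3*(11)
    = 58 - 6 + -33
    = 19

19


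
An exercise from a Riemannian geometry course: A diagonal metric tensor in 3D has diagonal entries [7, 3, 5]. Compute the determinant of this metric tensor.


For a diagonal metric, the determinant is the product of diagonal entries.
Diagonal entries: 7, 3, 5
det(g) = 7 * 3 * 5 = 105

105


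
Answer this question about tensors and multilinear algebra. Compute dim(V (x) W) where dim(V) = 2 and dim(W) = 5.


The dimension of a tensor product is the product of dimensions.
dim(V) = 2, dim(W) = 5
dim(V (x) W) = 2 * 5 = 10

10


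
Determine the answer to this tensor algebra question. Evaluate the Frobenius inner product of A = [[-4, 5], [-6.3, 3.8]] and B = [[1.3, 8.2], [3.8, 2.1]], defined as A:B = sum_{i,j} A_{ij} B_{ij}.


A:B = sum over all i,j of A_{ij} * B_{ij}.
Row 1: -4*1.3=-5.2, 5*8.2=41 => row sum = 35.8
Row 2: -6.3*3.8=-23.94, 3.8*2.1=7.98 => row sum = -15.96
Total = 35.8 + -15.96 = 19.84

19.84


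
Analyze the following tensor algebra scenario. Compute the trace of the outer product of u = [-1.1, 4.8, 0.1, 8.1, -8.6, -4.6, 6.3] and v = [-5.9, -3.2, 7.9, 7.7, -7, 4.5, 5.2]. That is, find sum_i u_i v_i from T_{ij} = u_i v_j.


The outer product gives T_{ij} = u_i v_j.
The trace (contraction) is Tr(T) = sum_i T_{ii} = sum_i u_i v_i.
Diagonal entries:
T_{11} = u_1 * v_1 = -1.1 * -5.9 = 6.49
T_{22} = u_2 * v_2 = 4.8 * -3.2 = -15.36
T_{33} = u_3 * v_3 = 0.1 * 7.9 = 0.79
T_{44} = u_4 * v_4 = 8.1 * 7.7 = 62.37
T_{55} = u_5 * v_5 = -8.6 * -7 = 60.2
T_{66} = u_6 * v_6 = -4.6 * 4.5 = -20.7
T_{77} = u_7 * v_7 = 6.3 * 5.2 = 32.76
Tr(T) = 6.49 + -15.36 + 0.79 + 62.37 + 60.2 + -20.7 + 32.76 = 126.55

126.55


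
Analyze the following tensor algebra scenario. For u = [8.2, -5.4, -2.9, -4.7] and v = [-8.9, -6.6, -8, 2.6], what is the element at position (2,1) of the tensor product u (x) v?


The outer product entry T_{ij} = u_i * v_j.
We need i=2, j=1.
u_2 = -5.4, v_1 = -8.9
T_{2,1} = -5.4 * -8.9 = 48.06

48.06


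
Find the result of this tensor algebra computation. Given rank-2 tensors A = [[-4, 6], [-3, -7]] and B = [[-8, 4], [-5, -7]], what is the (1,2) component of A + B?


Tensor addition is component-wise: (A + B)_{ij} = A_{ij} + B_{ij}.
A_{12} = 6
B_{12} = 4
(A + B)_{12} = 6 + 4 = 10

10


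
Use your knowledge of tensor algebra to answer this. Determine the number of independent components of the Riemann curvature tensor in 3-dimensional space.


The Riemann tensor in d dimensions has d^2(d^2 - 1)/12 independent components.
d = 3, so d^2 = 9
d^2 - 1 = 8
d^2(d^2 - 1) = 9 * 8 = 72
Divide by 12: 72 / 12 = 6

6


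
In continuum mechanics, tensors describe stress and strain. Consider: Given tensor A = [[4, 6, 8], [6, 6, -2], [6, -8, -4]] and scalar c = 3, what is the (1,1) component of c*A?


Scalar multiplication: (cA)_{ij} = c * A_{ij}.
c = 3
A_{11} = 4
(cA)_{11} = 3 * 4 = 12

12


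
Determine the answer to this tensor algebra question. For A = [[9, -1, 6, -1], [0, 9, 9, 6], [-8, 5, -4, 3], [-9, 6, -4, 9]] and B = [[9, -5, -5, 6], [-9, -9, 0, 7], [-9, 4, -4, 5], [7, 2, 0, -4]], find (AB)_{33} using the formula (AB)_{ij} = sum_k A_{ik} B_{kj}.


(AB)_{ij} = sum_k A_{ik} B_{kj}.
For i=3, j=3:
A_{31} * B_{13} = -8 * -5 = 40
A_{32} * B_{23} = 5 * 0 = 0
A_{33} * B_{33} = -4 * -4 = 16
A_{34} * B_{43} = 3 * 0 = 0
Sum = 40 + 0 + 16 + 0 = 56

56


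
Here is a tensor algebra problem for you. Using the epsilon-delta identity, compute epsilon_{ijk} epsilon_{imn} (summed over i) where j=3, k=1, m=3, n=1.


Using the identity: epsilon_{ijk} epsilon_{imn} = delta_{jm} delta_{kn} - delta_{jn} delta_{km}.
delta_{33} = 1
delta_{11} = 1
delta_{31} = 0
delta_{13} = 0
Result = 1 * 1 - 0 * 0 = 1 - 0 = 1

1


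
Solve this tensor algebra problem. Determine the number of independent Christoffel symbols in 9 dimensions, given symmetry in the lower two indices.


Christoffel symbols Gamma^k_{ij} are symmetric in i,j, so there are d * d(d+1)/2 independent symbols.
d = 9
d(d+1)/2 = 9 * 10 / 2 = 45
Total = 9 * 45 = 405

405


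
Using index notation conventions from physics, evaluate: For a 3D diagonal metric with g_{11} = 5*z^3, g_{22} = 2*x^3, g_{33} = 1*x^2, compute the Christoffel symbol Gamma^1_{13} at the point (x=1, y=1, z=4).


For a diagonal metric, Gamma^k_{ij} = (1/2) g^{kk} (dg_{ik}/dx_j + dg_{jk}/dx_i - dg_{ij}/dx_k).
The metric is diagonal, so g_{ab} = 0 for a != b.
At the given point: g_{11} = 320, g_{22} = 2, g_{33} = 1
g^{11} = 1/320
dg_{11}/dx_3 = dg_{11}/dx_3 = 240
dg_{31}/dx_1 = 0 (off-diagonal)
dg_{13}/dx_1 = 0 (off-diagonal)
Numerator = 240 + 0 - 0 = 240
Gamma^1_{13} = 240 / (2 * 320) = 3/8

3/8


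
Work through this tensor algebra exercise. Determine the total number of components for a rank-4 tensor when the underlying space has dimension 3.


The number of components of a rank-r tensor in d dimensions is d^r.
Here d = 3 and r = 4.
3^4 = 81

81


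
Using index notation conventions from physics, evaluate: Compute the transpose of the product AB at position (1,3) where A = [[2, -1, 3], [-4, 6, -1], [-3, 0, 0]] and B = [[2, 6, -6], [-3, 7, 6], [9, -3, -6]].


(AB)^T_{ij} = (AB)_{ji} = sum_k A_{jk} B_{ki}.
For i=1, j=3 we need (AB)_{31}:
A_{31} * B_{11} = -3 * 2 = -6
A_{32} * B_{21} = 0 * -3 = 0
A_{33} * B_{31} = 0 * 9 = 0
Sum = -6 + 0 + 0 = -6

-6


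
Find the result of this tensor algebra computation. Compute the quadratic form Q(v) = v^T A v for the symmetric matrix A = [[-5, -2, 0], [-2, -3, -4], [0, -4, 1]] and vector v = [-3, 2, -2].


First compute Av:
(Av)_1 = -5*-3 + -2*2 + 0*-2 = 11
(Av)_2 = -2*-3 + -3*2 + -4*-2 = 8
(Av)_3 = 0*-3 + -4*2 + 1*-2 = -10
Av = [11, 8, -10]
Then v^T (Av) = -3*11 + 2*8 + -2*-10
= -33 + 16 + 20 = 3

3
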